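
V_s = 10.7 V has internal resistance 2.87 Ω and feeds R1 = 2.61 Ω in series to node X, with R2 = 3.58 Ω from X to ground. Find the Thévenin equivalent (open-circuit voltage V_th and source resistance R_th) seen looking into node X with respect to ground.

V_th ≈ 4.23 V, R_th ≈ 2.17 Ω

R1' = 2.87 + 2.61 = 5.480 Ω (source resistance + R1).
Open-circuit (no load on X): V_th = V_s · R2/(R1' + R2) = 10.7 × 3.58/(5.480 + 3.58) = 4.228 V.
Zeroing V_s shorts the top of R1' to ground, so R_th = R1' ‖ R2 = 2.165 Ω.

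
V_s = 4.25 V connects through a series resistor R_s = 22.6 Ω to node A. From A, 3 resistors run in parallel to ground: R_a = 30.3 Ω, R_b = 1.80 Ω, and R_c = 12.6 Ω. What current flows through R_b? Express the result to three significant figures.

I ≈ 0.147 A

Parallel bank: R_p = 1/(1/30.3 + 1/1.80 + 1/12.6) = 1.497 Ω.
Node voltage V_A = V_s · R_p/(R_s + R_p) = 4.25 × 0.06213 = 0.2641 V.
Branch current I = V_A/R_b = 0.2641/1.80 = 0.1467 A.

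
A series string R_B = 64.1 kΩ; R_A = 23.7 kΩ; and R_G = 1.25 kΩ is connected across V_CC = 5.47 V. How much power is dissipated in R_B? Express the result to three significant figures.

Series current I = V_CC/ΣR = 5.47/89.05 = 0.06143 mA.
P(R_B) = I²·R_B = (0.06143)² × 64.1 = 0.2419 mW.

P ≈ 0.242 mW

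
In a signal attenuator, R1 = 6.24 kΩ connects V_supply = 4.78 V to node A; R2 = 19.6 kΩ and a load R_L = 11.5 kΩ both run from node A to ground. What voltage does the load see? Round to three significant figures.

The load sits in parallel with R2, giving an effective lower resistance R2' = R2·R_L/(R2+R_L) = 7.248 kΩ.
Voltage divider with the loaded lower leg: V_out = 4.78 × 7.248/(6.24 + 7.248) = 4.78 × 0.5374 = 2.569 V.
(Unloaded it would be 3.63 V; the load pulls it down.)

V_out ≈ 2.57 V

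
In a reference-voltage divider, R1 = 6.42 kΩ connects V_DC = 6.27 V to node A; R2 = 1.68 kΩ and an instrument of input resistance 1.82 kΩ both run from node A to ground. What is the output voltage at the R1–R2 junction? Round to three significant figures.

First combine the lower leg with the load: R2 ‖ R_L = 0.8736 kΩ.
Now apply the divider: V_out = 6.27 × 0.1198 = 0.7510 V.
(Unloaded it would be 1.30 V; the load pulls it down.)

V_out ≈ 0.751 V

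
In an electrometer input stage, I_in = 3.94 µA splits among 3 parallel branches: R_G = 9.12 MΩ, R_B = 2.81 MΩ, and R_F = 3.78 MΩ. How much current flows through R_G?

I ≈ 0.592 µA

ΣG = 1/9.12 + 1/2.81 + 1/3.78 = 0.7301.
By the current-divider rule, I = I_in · G_k/ΣG = 3.94 × 0.1502 = 0.5917 µA.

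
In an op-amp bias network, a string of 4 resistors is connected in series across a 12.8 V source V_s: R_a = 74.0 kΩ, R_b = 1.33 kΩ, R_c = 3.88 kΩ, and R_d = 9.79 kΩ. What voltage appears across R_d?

Total series resistance ΣR = 74.0 + 1.33 + 3.88 + 9.79 = 89.00 kΩ.
Voltage divider: V = V_s · (9.790 / 89.00) = 12.8 × 0.1100 = 1.408 V.

V ≈ 1.41 V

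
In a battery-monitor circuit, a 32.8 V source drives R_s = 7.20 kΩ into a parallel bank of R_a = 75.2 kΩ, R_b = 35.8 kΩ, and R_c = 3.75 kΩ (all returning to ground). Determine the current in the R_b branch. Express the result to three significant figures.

Combine the parallel branches: R_p = (1/75.2 + 1/35.8 + 1/3.75)⁻¹ = 3.248 kΩ.
V_A = 32.8 × 3.248/10.45 = 10.20 V.
Branch current I = V_A/R_b = 10.20/35.8 = 0.2848 mA.

I ≈ 0.285 mA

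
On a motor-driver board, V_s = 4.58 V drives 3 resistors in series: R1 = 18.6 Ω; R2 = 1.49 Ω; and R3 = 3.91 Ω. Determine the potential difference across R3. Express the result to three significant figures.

Total series resistance ΣR = 18.6 + 1.49 + 3.91 = 24.00 Ω.
By the voltage-divider rule, V = 4.58 × 3.910/24.00 = 0.7462 V.

V ≈ 0.746 V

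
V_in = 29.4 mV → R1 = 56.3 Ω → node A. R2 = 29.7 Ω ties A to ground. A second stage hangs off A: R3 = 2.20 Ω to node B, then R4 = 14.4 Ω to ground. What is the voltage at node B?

Node A sees R2 in parallel with the series input of stage 2, R3 + R4 = 16.60 Ω.
R2 ‖ (R3+R4) = 10.65 Ω.
V_A = 29.4 × 10.65/(56.3 + 10.65) = 4.676 mV.
Then the unloaded second divider: V_B = V_A × R4/(R3+R4) = 4.676 × 0.8675 = 4.056 mV.

V_B ≈ 4.06 mV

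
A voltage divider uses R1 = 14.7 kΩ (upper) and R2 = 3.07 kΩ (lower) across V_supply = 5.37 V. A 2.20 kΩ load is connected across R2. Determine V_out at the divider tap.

V_out ≈ 0.431 V

R2 ‖ R_L = (3.07 × 2.20)/(3.07 + 2.20) = 1.282 kΩ.
Then V_out = V_supply · R2'/(R1 + R2') = 5.37 × 1.282/15.98 = 0.4306 V.
(Unloaded it would be 0.928 V; the load pulls it down.)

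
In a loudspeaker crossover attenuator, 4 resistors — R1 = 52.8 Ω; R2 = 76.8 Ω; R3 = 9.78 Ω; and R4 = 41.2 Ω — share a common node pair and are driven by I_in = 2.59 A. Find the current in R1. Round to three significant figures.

I ≈ 0.310 A

Total conductance ΣG = 1/52.8 + 1/76.8 + 1/9.78 + 1/41.2 = 0.1585 (units of 1/Ω).
By the current-divider rule, I = I_in · G_k/ΣG = 2.59 × 0.1195 = 0.3095 A.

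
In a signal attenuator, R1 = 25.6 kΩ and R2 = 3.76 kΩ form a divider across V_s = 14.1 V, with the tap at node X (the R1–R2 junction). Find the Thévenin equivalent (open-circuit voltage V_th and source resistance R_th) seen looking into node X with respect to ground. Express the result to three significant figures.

V_th is the unloaded tap voltage: V_s · R2/(R1+R2) = 14.1 × 0.1281 = 1.806 V.
With V_s suppressed (replaced by a short), R_th = R1 ‖ R2 = (25.60 × 3.76)/(25.60 + 3.76) = 3.278 kΩ.

V_th ≈ 1.81 V, R_th ≈ 3.28 kΩ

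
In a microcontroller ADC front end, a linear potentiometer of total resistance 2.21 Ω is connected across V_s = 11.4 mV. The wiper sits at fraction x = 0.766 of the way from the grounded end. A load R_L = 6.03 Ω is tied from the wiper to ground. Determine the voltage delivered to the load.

V_out ≈ 8.19 mV

Lower segment x·R_p = 1.693 Ω; upper segment (1−x)·R_p = 0.5171 Ω.
Lower segment in parallel with the load: 1.693 ‖ 6.03 = 1.322 Ω.
V_out = 11.4 × 1.322/(0.5171 + 1.322) = 8.194 mV.
(Unloaded: V_out = x·V_s = 8.73 mV.)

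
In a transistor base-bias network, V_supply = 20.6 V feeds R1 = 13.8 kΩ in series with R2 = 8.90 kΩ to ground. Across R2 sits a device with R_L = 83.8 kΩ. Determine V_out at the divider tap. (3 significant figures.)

V_out ≈ 7.59 V

R2 ‖ R_L = (8.90 × 83.8)/(8.90 + 83.8) = 8.046 kΩ.
Voltage divider with the loaded lower leg: V_out = 20.6 × 8.046/(13.8 + 8.046) = 20.6 × 0.3683 = 7.587 V.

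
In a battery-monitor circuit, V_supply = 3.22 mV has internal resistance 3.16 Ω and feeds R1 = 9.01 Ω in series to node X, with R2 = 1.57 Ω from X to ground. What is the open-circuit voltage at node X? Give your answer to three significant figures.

V_th ≈ 0.368 mV

R1' = 3.16 + 9.01 = 12.17 Ω (source resistance + R1).
With X open, the divider is unloaded: V_th = 3.22 × 1.57/13.74 = 0.3679 mV.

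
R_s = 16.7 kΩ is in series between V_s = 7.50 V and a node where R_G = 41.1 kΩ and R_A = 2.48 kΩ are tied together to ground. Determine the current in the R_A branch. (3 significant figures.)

I ≈ 0.372 mA

Equivalent of the parallel group: R_p = 2.339 kΩ.
Node voltage V_A = V_s · R_p/(R_s + R_p) = 7.50 × 0.1228 = 0.9214 V.
Branch current I = V_A/R_A = 0.9214/2.48 = 0.3715 mA.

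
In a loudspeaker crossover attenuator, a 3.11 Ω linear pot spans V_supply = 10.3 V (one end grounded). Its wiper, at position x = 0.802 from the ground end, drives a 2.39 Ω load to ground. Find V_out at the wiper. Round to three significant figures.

V_out ≈ 6.85 V

The pot divides into 0.6158 Ω above the wiper and 2.494 Ω below.
Lower segment in parallel with the load: 2.494 ‖ 2.39 = 1.220 Ω.
Loaded-divider output: V_out = 10.3 × 0.6647 = 6.846 V.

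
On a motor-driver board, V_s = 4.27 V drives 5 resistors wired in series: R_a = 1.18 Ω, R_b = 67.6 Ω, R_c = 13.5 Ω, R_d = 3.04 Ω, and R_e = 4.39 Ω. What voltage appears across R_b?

ΣR = 1.18 + 67.6 + 13.5 + 3.04 + 4.39 = 89.71 Ω.
Voltage divider: V = V_s · (67.60 / 89.71) = 4.27 × 0.7535 = 3.218 V.

V ≈ 3.22 V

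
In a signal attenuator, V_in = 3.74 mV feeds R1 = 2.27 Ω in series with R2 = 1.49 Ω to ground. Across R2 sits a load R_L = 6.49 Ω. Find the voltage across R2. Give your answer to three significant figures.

V_out ≈ 1.30 mV

R2 ‖ R_L = (1.49 × 6.49)/(1.49 + 6.49) = 1.212 Ω.
Now apply the divider: V_out = 3.74 × 0.3480 = 1.302 mV.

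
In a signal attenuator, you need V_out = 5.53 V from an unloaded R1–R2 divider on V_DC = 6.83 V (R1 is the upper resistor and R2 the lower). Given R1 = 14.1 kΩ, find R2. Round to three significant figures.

R2 ≈ 60.0 kΩ

V_out/V_DC = R2/(R1+R2) = 0.8097.
R2 = R1 · 0.8097/(1 − 0.8097) = 59.98 kΩ.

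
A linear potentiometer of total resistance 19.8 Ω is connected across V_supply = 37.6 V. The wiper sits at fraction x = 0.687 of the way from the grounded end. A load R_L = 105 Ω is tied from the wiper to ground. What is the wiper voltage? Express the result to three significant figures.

V_out ≈ 24.8 V

Split the track: R_lower = x·R_p = 13.60 Ω, R_upper = (1−x)·R_p = 6.197 Ω.
(x·R_p) ‖ R_L = 12.04 Ω.
Loaded-divider output: V_out = 37.6 × 0.6602 = 24.82 V.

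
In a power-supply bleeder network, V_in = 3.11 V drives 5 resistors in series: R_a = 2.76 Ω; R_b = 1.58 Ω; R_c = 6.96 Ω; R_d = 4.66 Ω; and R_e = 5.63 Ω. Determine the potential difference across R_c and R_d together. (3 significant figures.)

Series total: ΣR = 2.76 + 1.58 + 6.96 + 4.66 + 5.63 = 21.59 Ω.
R_{R_c..R_d} = 6.96 + 4.66 = 11.62 Ω.
Voltage divider: V = V_in · (11.62 / 21.59) = 3.11 × 0.5382 = 1.674 V.

V ≈ 1.67 V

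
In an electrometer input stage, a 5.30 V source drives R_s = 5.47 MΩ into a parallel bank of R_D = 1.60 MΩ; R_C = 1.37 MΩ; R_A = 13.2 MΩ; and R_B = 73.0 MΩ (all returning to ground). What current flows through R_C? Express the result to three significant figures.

I ≈ 0.435 µA

Parallel bank: R_p = 1/(1/1.60 + 1/1.37 + 1/13.2 + 1/73.0) = 0.6923 MΩ.
V_A = 5.30 × 0.6923/6.162 = 0.5955 V.
I(R_C) = V_A / R_C = 0.5955/1.37 = 0.4346 µA.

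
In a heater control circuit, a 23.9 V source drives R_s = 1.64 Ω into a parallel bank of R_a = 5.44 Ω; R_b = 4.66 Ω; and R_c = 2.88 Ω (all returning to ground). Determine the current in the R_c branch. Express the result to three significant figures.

Combine the parallel branches: R_p = (1/5.44 + 1/4.66 + 1/2.88)⁻¹ = 1.341 Ω.
Node voltage V_A = V_in · R_p/(R_s + R_p) = 23.9 × 0.4499 = 10.75 V.
I(R_c) = V_A / R_c = 10.75/2.88 = 3.733 A.
(Check via current divider: I_total = 8.017 A; share G_k/ΣG = 0.4657 → same result.)

I ≈ 3.73 A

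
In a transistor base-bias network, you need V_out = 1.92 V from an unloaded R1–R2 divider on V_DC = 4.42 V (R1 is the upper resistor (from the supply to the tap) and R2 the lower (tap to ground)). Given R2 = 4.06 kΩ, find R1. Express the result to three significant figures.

Required fraction k = V_out/V_DC = 0.4344.
So R1 = R2 · (V_DC/V_out − 1) = 4.06 × (4.42/1.92 − 1) = 4.06 × 1.302 = 5.286 kΩ.

R1 ≈ 5.29 kΩ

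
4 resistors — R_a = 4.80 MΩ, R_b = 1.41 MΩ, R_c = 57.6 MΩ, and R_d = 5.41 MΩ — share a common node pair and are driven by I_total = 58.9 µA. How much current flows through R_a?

I ≈ 11.0 µA

Conductances: ΣG = 1/4.80 + 1/1.41 + 1/57.6 + 1/5.41 = 1.120 (1/MΩ).
By the current-divider rule, I = I_total · G_k/ΣG = 58.9 × 0.1861 = 10.96 µA.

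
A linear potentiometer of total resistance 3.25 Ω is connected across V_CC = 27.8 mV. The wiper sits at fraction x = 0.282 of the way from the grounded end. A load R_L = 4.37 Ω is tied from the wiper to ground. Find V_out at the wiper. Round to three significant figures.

Split the track: R_lower = x·R_p = 0.9165 Ω, R_upper = (1−x)·R_p = 2.333 Ω.
R_L loads the lower segment: effective lower R = 0.7576 Ω.
V_out = 27.8 × 0.7576/(2.333 + 0.7576) = 6.814 mV.
(Unloaded: V_out = x·V_CC = 7.84 mV.)

V_out ≈ 6.81 mV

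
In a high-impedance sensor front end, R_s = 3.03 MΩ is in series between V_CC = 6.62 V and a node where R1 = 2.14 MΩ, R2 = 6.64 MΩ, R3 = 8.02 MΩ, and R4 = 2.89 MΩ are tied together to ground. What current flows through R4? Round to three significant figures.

Parallel bank: R_p = 1/(1/2.14 + 1/6.64 + 1/8.02 + 1/2.89) = 0.9186 MΩ.
V_A by voltage divider: V_A = 6.62 × 0.9186/(3.03 + 0.9186) = 1.540 V.
Branch current I = V_A/R4 = 1.540/2.89 = 0.5329 µA.

I ≈ 0.533 µA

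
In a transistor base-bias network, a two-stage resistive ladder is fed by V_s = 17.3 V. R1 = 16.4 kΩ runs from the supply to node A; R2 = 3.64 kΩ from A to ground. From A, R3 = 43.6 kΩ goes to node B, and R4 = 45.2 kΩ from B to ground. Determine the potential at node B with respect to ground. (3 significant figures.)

V_B ≈ 1.55 V

The second stage (R3 + R4 = 88.80 kΩ) loads node A in parallel with R2.
R2 ‖ (R3+R4) = 3.497 kΩ.
First divider: V_A = V_s · 3.497/(16.4 + 3.497) = 3.040 V.
Stage 2 is unloaded, so V_B = V_A · R4/(R3+R4) = 3.040 × 45.2/88.80 = 1.548 V.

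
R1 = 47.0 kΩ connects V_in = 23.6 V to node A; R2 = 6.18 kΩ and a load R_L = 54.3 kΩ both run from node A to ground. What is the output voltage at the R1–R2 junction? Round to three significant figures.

V_out ≈ 2.49 V

The load sits in parallel with R2, giving an effective lower resistance R2' = R2·R_L/(R2+R_L) = 5.549 kΩ.
Now apply the divider: V_out = 23.6 × 0.1056 = 2.492 V.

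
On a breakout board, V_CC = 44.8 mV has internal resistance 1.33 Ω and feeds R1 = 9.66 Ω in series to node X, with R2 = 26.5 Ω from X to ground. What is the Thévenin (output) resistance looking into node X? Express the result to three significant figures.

R_th ≈ 7.77 Ω

R1' = 1.33 + 9.66 = 10.99 Ω (source resistance + R1).
With V_CC suppressed (replaced by a short), R_th = R1' ‖ R2 = (10.99 × 26.5)/(10.99 + 26.5) = 7.768 Ω.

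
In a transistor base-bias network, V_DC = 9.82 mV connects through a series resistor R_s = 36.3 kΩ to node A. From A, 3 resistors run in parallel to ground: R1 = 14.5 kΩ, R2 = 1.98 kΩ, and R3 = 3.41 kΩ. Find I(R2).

Parallel bank: R_p = 1/(1/14.5 + 1/1.98 + 1/3.41) = 1.153 kΩ.
V_A = 9.82 × 1.153/37.45 = 0.3023 mV.
Branch current I = V_A/R2 = 0.3023/1.98 = 0.1527 µA.

I ≈ 0.153 µA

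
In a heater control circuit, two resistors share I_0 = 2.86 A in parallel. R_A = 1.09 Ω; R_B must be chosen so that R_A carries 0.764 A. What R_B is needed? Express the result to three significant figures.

Two-branch current divider: I_A = I_0 · R_B/(R_A + R_B).
With f = 0.2671, R_B = R_A · f/(1−f) = 1.09 × 0.3645 = 0.3973 Ω.

R_B ≈ 0.397 Ω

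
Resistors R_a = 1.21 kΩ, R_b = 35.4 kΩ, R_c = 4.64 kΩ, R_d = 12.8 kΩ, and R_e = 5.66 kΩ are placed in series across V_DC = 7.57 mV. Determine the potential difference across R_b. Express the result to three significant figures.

Series total: ΣR = 1.21 + 35.4 + 4.64 + 12.8 + 5.66 = 59.71 kΩ.
By the voltage-divider rule, V = 7.57 × 35.40/59.71 = 4.488 mV.

V ≈ 4.49 mV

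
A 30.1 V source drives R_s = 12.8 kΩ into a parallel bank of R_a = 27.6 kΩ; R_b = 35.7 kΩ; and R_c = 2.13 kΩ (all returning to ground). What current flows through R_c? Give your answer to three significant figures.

I ≈ 1.80 mA

Parallel bank: R_p = 1/(1/27.6 + 1/35.7 + 1/2.13) = 1.874 kΩ.
Node voltage V_A = V_DC · R_p/(R_s + R_p) = 30.1 × 0.1277 = 3.843 V.
Branch current I = V_A/R_c = 3.843/2.13 = 1.804 mA.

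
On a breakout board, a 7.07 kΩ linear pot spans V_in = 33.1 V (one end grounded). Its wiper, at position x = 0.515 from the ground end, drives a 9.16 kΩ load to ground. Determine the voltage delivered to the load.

V_out ≈ 14.3 V

The pot divides into 3.429 kΩ above the wiper and 3.641 kΩ below.
(x·R_p) ‖ R_L = 2.605 kΩ.
V_out = 33.1 × 2.605/(3.429 + 2.605) = 14.29 V.
(Unloaded: V_out = x·V_in = 17.0 V.)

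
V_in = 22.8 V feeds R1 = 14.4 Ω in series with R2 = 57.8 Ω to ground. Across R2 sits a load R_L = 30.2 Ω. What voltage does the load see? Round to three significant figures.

V_out ≈ 13.2 V

First combine the lower leg with the load: R2 ‖ R_L = 19.84 Ω.
Then V_out = V_in · R2'/(R1 + R2') = 22.8 × 19.84/34.24 = 13.21 V.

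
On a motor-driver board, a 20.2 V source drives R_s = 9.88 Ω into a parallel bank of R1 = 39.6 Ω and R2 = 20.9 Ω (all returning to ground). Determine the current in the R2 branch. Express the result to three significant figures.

Combine the parallel branches: R_p = (1/39.6 + 1/20.9)⁻¹ = 13.68 Ω.
V_A by voltage divider: V_A = 20.2 × 13.68/(9.88 + 13.68) = 11.73 V.
Branch current I = V_A/R2 = 11.73/20.9 = 0.5612 A.

I ≈ 0.561 A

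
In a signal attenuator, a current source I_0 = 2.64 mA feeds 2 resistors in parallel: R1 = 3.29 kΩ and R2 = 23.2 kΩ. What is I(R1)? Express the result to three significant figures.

I ≈ 2.31 mA

For two parallel branches, I_k = I_0 · (other R)/(sum of R).
So I = 2.64 × 23.2/26.49 = 2.312 mA.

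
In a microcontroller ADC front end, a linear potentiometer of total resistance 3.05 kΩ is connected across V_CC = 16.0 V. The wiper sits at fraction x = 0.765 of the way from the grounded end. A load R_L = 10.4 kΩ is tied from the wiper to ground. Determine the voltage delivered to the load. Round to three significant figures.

V_out ≈ 11.6 V

Lower segment x·R_p = 2.333 kΩ; upper segment (1−x)·R_p = 0.7167 kΩ.
(x·R_p) ‖ R_L = 1.906 kΩ.
V_out = 16.0 × 1.906/(0.7167 + 1.906) = 11.63 V.
(Unloaded: V_out = x·V_CC = 12.2 V.)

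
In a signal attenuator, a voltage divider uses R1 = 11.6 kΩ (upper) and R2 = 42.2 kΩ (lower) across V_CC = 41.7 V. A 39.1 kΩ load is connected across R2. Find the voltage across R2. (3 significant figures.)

V_out ≈ 26.5 V

First combine the lower leg with the load: R2 ‖ R_L = 20.30 kΩ.
Voltage divider with the loaded lower leg: V_out = 41.7 × 20.30/(11.6 + 20.30) = 41.7 × 0.6363 = 26.53 V.
(Unloaded it would be 32.7 V; the load pulls it down.)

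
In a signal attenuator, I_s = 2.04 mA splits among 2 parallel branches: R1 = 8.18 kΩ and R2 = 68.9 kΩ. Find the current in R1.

With just two branches, the current splits inversely with resistance.
I(R1) = 2.04 × 68.9/(8.18 + 68.9) = 2.04 × 0.8939 = 1.824 mA.

I ≈ 1.82 mA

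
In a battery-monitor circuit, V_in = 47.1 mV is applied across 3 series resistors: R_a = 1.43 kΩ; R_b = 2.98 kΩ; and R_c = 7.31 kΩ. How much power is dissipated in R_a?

P ≈ 23.1 nW

The common current is I = 47.1/11.72 = 4.019 µA.
P = I²R = 16.15 × 1.43 = 23.10 nW.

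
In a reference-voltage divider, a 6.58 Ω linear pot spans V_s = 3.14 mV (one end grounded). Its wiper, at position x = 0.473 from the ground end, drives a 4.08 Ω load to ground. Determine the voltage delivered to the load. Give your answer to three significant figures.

The pot divides into 3.468 Ω above the wiper and 3.112 Ω below.
(x·R_p) ‖ R_L = 1.766 Ω.
Then V_out = V_s · 1.766/(3.468 + 1.766) = 1.059 mV.

V_out ≈ 1.06 mV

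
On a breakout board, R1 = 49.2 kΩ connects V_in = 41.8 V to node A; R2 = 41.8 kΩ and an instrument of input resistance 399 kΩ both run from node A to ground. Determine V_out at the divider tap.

R2 ‖ R_L = (41.8 × 399)/(41.8 + 399) = 37.84 kΩ.
Voltage divider with the loaded lower leg: V_out = 41.8 × 37.84/(49.2 + 37.84) = 41.8 × 0.4347 = 18.17 V.

V_out ≈ 18.2 V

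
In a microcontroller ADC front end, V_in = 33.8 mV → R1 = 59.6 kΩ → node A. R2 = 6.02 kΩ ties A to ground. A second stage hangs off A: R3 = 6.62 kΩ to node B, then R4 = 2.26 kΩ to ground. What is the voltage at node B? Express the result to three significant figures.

V_B ≈ 0.488 mV

The second stage (R3 + R4 = 8.880 kΩ) loads node A in parallel with R2.
Effective lower resistance at A: R2 ‖ 8.880 = 3.588 kΩ.
V_A = 33.8 × 3.588/(59.6 + 3.588) = 1.919 mV.
V_B = V_A × 0.2545 = 0.4884 mV.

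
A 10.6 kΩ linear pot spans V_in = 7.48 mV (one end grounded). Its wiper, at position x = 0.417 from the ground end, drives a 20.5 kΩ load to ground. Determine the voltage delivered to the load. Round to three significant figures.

The pot divides into 6.180 kΩ above the wiper and 4.420 kΩ below.
R_L loads the lower segment: effective lower R = 3.636 kΩ.
V_out = 7.48 × 3.636/(6.180 + 3.636) = 2.771 mV.

V_out ≈ 2.77 mV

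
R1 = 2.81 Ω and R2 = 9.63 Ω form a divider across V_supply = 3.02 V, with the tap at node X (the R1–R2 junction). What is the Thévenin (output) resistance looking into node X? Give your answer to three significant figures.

R_th ≈ 2.18 Ω

Zeroing V_supply shorts the top of R1 to ground, so R_th = R1 ‖ R2 = 2.175 Ω.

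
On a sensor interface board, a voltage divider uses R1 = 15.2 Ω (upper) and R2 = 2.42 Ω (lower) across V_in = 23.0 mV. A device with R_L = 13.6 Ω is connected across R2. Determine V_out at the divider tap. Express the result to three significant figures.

V_out ≈ 2.74 mV

First combine the lower leg with the load: R2 ‖ R_L = 2.054 Ω.
Then V_out = V_in · R2'/(R1 + R2') = 23.0 × 2.054/17.25 = 2.739 mV.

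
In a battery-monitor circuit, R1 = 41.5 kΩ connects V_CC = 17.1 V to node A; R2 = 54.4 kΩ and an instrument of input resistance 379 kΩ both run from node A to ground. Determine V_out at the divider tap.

First combine the lower leg with the load: R2 ‖ R_L = 47.57 kΩ.
Then V_out = V_CC · R2'/(R1 + R2') = 17.1 × 47.57/89.07 = 9.133 V.

V_out ≈ 9.13 V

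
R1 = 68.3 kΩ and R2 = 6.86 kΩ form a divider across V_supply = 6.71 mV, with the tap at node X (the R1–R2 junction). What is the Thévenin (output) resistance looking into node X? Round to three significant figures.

Zeroing V_supply shorts the top of R1 to ground, so R_th = R1 ‖ R2 = 6.234 kΩ.

R_th ≈ 6.23 kΩ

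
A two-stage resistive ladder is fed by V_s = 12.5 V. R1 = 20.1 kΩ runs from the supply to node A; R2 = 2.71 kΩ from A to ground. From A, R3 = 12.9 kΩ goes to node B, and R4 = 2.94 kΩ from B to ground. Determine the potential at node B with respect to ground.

The second stage (R3 + R4 = 15.84 kΩ) loads node A in parallel with R2.
R2 ‖ (R3+R4) = 2.314 kΩ.
V_A = 12.5 × 2.314/(20.1 + 2.314) = 1.291 V.
Then the unloaded second divider: V_B = V_A × R4/(R3+R4) = 1.291 × 0.1856 = 0.2395 V.

V_B ≈ 0.240 V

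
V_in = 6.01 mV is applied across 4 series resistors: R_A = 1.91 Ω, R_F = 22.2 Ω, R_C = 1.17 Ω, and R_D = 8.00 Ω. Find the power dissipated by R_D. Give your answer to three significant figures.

P ≈ 0.261 µW

The common current is I = 6.01/33.28 = 0.1806 mA.
P = I²R = 0.03261 × 8.00 = 0.2609 µW.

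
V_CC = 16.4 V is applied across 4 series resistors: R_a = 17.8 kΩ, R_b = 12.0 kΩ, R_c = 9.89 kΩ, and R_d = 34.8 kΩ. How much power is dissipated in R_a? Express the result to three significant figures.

P ≈ 0.863 mW

ΣR = 74.49 kΩ → I = 16.4/74.49 = 0.2202 mA.
V(R_a) = I·R = 3.919 V; P = V·I = 3.919 × 0.2202 = 0.8628 mW.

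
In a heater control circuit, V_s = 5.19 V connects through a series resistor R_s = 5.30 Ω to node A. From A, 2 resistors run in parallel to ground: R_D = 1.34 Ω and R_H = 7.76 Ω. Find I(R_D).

Parallel bank: R_p = 1/(1/1.34 + 1/7.76) = 1.143 Ω.
V_A by voltage divider: V_A = 5.19 × 1.143/(5.30 + 1.143) = 0.9205 V.
Branch current I = V_A/R_D = 0.9205/1.34 = 0.6869 A.

I ≈ 0.687 A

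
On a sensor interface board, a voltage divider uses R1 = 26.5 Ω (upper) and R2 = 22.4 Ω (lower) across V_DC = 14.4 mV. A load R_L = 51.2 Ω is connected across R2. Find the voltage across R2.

The load sits in parallel with R2, giving an effective lower resistance R2' = R2·R_L/(R2+R_L) = 15.58 Ω.
Voltage divider with the loaded lower leg: V_out = 14.4 × 15.58/(26.5 + 15.58) = 14.4 × 0.3703 = 5.332 mV.

V_out ≈ 5.33 mV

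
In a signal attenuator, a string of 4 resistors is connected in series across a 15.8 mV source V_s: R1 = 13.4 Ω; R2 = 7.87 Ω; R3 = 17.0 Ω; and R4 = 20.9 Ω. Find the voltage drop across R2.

V ≈ 2.10 mV

ΣR = 13.4 + 7.87 + 17.0 + 20.9 = 59.17 Ω.
Voltage divider: V = V_s · (7.870 / 59.17) = 15.8 × 0.1330 = 2.102 mV.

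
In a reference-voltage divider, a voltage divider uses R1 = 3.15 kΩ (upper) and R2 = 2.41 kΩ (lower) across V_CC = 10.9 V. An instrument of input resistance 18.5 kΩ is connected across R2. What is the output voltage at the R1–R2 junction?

V_out ≈ 4.40 V

R2 ‖ R_L = (2.41 × 18.5)/(2.41 + 18.5) = 2.132 kΩ.
Now apply the divider: V_out = 10.9 × 0.4037 = 4.400 V.
(Unloaded it would be 4.72 V; the load pulls it down.)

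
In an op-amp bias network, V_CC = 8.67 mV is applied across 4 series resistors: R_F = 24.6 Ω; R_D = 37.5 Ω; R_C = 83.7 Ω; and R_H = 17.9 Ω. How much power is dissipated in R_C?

P ≈ 0.235 µW

The common current is I = 8.67/163.7 = 0.05296 mA.
V(R_C) = I·R = 4.433 mV; P = V·I = 4.433 × 0.05296 = 0.2348 µW.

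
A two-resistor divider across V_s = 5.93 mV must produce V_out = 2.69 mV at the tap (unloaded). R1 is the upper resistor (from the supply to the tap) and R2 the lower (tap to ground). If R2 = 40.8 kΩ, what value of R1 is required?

R1 ≈ 49.1 kΩ

Required fraction k = V_out/V_s = 0.4536.
R1 = R2·(1/k − 1) = 40.8 × 1.204 = 49.14 kΩ.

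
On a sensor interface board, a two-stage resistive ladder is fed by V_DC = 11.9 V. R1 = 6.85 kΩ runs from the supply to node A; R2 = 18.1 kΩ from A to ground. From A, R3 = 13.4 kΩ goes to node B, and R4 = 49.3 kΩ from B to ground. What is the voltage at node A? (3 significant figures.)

V_A ≈ 8.00 V

Looking into the second stage from A: R3 + R4 = 62.70 kΩ appears in parallel with R2.
R2 ‖ (R3+R4) = 14.05 kΩ.
V_A = 11.9 × 14.05/(6.85 + 14.05) = 7.999 V.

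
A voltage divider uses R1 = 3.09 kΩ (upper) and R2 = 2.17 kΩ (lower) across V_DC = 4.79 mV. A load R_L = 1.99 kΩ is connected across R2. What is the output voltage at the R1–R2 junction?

R2 ‖ R_L = (2.17 × 1.99)/(2.17 + 1.99) = 1.038 kΩ.
Voltage divider with the loaded lower leg: V_out = 4.79 × 1.038/(3.09 + 1.038) = 4.79 × 0.2515 = 1.205 mV.

V_out ≈ 1.20 mV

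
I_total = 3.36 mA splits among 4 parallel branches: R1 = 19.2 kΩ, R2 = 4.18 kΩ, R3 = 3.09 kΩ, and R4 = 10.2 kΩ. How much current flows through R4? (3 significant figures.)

Conductances: ΣG = 1/19.2 + 1/4.18 + 1/3.09 + 1/10.2 = 0.7130 (1/kΩ).
By the current-divider rule, I = I_total · G_k/ΣG = 3.36 × 0.1375 = 0.4620 mA.

I ≈ 0.462 mA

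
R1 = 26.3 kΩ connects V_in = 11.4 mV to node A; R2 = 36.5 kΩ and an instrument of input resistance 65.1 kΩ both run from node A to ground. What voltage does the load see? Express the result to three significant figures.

The load sits in parallel with R2, giving an effective lower resistance R2' = R2·R_L/(R2+R_L) = 23.39 kΩ.
Then V_out = V_in · R2'/(R1 + R2') = 11.4 × 23.39/49.69 = 5.366 mV.
(Unloaded it would be 6.63 mV; the load pulls it down.)

V_out ≈ 5.37 mV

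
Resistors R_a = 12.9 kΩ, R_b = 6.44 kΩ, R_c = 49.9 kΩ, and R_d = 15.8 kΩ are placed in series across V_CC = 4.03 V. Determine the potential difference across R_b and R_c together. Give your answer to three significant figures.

V ≈ 2.67 V

Series total: ΣR = 12.9 + 6.44 + 49.9 + 15.8 = 85.04 kΩ.
R_{R_b..R_c} = 6.44 + 49.9 = 56.34 kΩ.
Voltage divider: V = V_CC · (56.34 / 85.04) = 4.03 × 0.6625 = 2.670 V.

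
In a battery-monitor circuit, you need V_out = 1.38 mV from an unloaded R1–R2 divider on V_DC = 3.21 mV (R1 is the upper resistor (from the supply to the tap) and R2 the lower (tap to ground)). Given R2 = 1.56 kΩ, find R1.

V_out/V_DC = R2/(R1+R2) = 0.4299.
So R1 = R2 · (V_DC/V_out − 1) = 1.56 × (3.21/1.38 − 1) = 1.56 × 1.326 = 2.069 kΩ.

R1 ≈ 2.07 kΩ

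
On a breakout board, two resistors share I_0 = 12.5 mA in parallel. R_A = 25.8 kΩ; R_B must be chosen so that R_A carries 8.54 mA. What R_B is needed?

The fraction through R_A equals R_B/(R_A+R_B).
With f = 0.6832, R_B = R_A · f/(1−f) = 25.8 × 2.157 = 55.64 kΩ.

R_B ≈ 55.6 kΩ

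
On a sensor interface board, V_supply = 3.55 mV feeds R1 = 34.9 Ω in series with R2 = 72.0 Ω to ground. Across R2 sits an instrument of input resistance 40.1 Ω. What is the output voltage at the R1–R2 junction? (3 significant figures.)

V_out ≈ 1.51 mV

The load sits in parallel with R2, giving an effective lower resistance R2' = R2·R_L/(R2+R_L) = 25.76 Ω.
Then V_out = V_supply · R2'/(R1 + R2') = 3.55 × 25.76/60.66 = 1.507 mV.
(Unloaded it would be 2.39 mV; the load pulls it down.)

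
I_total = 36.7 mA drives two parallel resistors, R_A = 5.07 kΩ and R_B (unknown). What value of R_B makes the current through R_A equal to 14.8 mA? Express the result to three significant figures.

Two-branch current divider: I_A = I_total · R_B/(R_A + R_B).
With f = 0.4033, R_B = R_A · f/(1−f) = 5.07 × 0.6758 = 3.426 kΩ.

R_B ≈ 3.43 kΩ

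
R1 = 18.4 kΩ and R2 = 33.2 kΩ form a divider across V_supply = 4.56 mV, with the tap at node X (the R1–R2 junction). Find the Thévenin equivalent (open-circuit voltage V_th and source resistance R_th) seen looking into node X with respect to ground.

With X open, the divider is unloaded: V_th = 4.56 × 33.2/51.60 = 2.934 mV.
Zeroing V_supply shorts the top of R1 to ground, so R_th = R1 ‖ R2 = 11.84 kΩ.

V_th ≈ 2.93 mV, R_th ≈ 11.8 kΩ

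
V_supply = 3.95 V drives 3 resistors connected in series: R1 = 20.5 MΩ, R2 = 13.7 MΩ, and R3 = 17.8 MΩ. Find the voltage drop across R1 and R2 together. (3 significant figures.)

Series total: ΣR = 20.5 + 13.7 + 17.8 = 52.00 MΩ.
R_{R1..R2} = 20.5 + 13.7 = 34.20 MΩ.
Voltage divider: V = V_supply · (34.20 / 52.00) = 3.95 × 0.6577 = 2.598 V.

V ≈ 2.60 V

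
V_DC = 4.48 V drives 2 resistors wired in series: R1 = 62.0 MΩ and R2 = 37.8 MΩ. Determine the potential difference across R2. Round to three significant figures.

V ≈ 1.70 V

Series total: ΣR = 62.0 + 37.8 = 99.80 MΩ.
By the voltage-divider rule, V = 4.48 × 37.80/99.80 = 1.697 V.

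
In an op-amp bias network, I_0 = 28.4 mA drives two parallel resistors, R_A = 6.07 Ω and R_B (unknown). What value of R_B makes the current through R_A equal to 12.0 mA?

R_B ≈ 4.44 Ω

Two-branch current divider: I_A = I_0 · R_B/(R_A + R_B).
With f = 0.4225, R_B = R_A · f/(1−f) = 6.07 × 0.7317 = 4.441 Ω.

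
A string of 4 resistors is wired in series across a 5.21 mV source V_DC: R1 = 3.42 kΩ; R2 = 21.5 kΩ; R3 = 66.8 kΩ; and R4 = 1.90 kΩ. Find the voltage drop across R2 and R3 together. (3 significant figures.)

Series total: ΣR = 3.42 + 21.5 + 66.8 + 1.90 = 93.62 kΩ.
R_{R2..R3} = 21.5 + 66.8 = 88.30 kΩ.
Voltage divider: V = V_DC · (88.30 / 93.62) = 5.21 × 0.9432 = 4.914 mV.

V ≈ 4.91 mV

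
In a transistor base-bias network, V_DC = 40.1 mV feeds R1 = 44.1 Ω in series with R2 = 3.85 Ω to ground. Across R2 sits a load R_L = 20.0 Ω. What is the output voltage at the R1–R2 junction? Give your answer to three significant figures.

V_out ≈ 2.74 mV

The load sits in parallel with R2, giving an effective lower resistance R2' = R2·R_L/(R2+R_L) = 3.229 Ω.
Then V_out = V_DC · R2'/(R1 + R2') = 40.1 × 3.229/47.33 = 2.735 mV.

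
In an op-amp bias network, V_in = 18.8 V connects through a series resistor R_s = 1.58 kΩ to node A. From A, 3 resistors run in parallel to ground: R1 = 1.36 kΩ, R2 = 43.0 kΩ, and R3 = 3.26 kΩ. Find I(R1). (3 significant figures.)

I ≈ 5.15 mA

Parallel bank: R_p = 1/(1/1.36 + 1/43.0 + 1/3.26) = 0.9387 kΩ.
V_A = 18.8 × 0.9387/2.519 = 7.007 V.
Branch current I = V_A/R1 = 7.007/1.36 = 5.152 mA.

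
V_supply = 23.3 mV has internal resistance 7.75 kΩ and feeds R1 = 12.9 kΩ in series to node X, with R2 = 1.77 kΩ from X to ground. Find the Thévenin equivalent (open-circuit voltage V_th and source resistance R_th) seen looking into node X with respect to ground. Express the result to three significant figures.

V_th ≈ 1.84 mV, R_th ≈ 1.63 kΩ

R1' = 7.75 + 12.9 = 20.65 kΩ (source resistance + R1).
Open-circuit (no load on X): V_th = V_supply · R2/(R1' + R2) = 23.3 × 1.77/(20.65 + 1.77) = 1.839 mV.
Looking into X with the source shorted: R_th = R1'·R2/(R1'+R2) = 20.65 × 1.77/22.42 = 1.630 kΩ.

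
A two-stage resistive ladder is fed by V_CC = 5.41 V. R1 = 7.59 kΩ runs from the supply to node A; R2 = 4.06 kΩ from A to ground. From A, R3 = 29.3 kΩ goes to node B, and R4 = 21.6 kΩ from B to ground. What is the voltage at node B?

The second stage (R3 + R4 = 50.90 kΩ) loads node A in parallel with R2.
R2 ‖ (R3+R4) = 3.760 kΩ.
V_A = 5.41 × 3.760/(7.59 + 3.760) = 1.792 V.
Then the unloaded second divider: V_B = V_A × R4/(R3+R4) = 1.792 × 0.4244 = 0.7606 V.

V_B ≈ 0.761 V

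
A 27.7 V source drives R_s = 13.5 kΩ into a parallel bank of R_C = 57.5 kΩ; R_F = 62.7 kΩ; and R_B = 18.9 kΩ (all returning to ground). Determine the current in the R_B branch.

Equivalent of the parallel group: R_p = 11.59 kΩ.
V_A by voltage divider: V_A = 27.7 × 11.59/(13.5 + 11.59) = 12.80 V.
I(R_B) = V_A / R_B = 12.80/18.9 = 0.6771 mA.
(Equivalently: I_total = 1.104 mA, then current-divider fraction G_k/ΣG = 0.6134.)

I ≈ 0.677 mA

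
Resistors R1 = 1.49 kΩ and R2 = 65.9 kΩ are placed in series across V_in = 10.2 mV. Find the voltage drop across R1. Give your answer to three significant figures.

V ≈ 0.226 mV

Series total: ΣR = 1.49 + 65.9 = 67.39 kΩ.
V = V_in · R/ΣR = 10.2 × 0.02211 = 0.2255 mV.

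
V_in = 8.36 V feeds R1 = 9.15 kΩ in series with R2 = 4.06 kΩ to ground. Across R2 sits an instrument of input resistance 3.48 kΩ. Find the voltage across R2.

V_out ≈ 1.42 V

First combine the lower leg with the load: R2 ‖ R_L = 1.874 kΩ.
Then V_out = V_in · R2'/(R1 + R2') = 8.36 × 1.874/11.02 = 1.421 V.
(Unloaded it would be 2.57 V; the load pulls it down.)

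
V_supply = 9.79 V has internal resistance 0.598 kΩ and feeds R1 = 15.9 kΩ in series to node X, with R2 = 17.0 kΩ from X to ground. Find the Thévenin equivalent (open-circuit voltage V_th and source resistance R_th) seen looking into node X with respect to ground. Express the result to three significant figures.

R1' = 0.598 + 15.9 = 16.50 kΩ (source resistance + R1).
Open-circuit (no load on X): V_th = V_supply · R2/(R1' + R2) = 9.79 × 17.0/(16.50 + 17.0) = 4.968 V.
Looking into X with the source shorted: R_th = R1'·R2/(R1'+R2) = 16.50 × 17.0/33.50 = 8.373 kΩ.

V_th ≈ 4.97 V, R_th ≈ 8.37 kΩ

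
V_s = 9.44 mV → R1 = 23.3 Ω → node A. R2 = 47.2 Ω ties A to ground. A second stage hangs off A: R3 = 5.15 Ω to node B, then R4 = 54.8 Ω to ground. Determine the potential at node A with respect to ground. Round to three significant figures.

V_A ≈ 5.02 mV

Looking into the second stage from A: R3 + R4 = 59.95 Ω appears in parallel with R2.
R2 ‖ (R3+R4) = 26.41 Ω.
V_A = 9.44 × 26.41/(23.3 + 26.41) = 5.015 mV.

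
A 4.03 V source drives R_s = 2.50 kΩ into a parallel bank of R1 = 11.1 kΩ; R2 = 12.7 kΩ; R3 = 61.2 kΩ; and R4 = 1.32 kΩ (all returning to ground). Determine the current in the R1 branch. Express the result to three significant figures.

Combine the parallel branches: R_p = (1/11.1 + 1/12.7 + 1/61.2 + 1/1.32)⁻¹ = 1.061 kΩ.
V_A = 4.03 × 1.061/3.561 = 1.201 V.
I(R1) = V_A / R1 = 1.201/11.1 = 0.1082 mA.
(Check via current divider: I_total = 1.132 mA; share G_k/ΣG = 0.09556 → same result.)

I ≈ 0.108 mA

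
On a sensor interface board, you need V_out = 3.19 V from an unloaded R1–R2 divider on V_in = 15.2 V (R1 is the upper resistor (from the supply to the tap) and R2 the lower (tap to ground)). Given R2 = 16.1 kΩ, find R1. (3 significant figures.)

R1 ≈ 60.6 kΩ

The divider ratio is R2/(R1+R2) = 3.19/15.2 = 0.2099.
So R1 = R2 · (V_in/V_out − 1) = 16.1 × (15.2/3.19 − 1) = 16.1 × 3.765 = 60.61 kΩ.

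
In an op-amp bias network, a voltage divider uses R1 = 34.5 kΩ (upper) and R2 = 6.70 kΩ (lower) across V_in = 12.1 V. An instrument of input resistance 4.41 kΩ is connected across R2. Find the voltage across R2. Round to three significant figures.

V_out ≈ 0.866 V

The load sits in parallel with R2, giving an effective lower resistance R2' = R2·R_L/(R2+R_L) = 2.659 kΩ.
Then V_out = V_in · R2'/(R1 + R2') = 12.1 × 2.659/37.16 = 0.8660 V.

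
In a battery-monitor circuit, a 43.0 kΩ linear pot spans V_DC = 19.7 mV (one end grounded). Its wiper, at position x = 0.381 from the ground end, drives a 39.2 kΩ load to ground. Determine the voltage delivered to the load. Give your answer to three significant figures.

V_out ≈ 5.96 mV

The pot divides into 26.62 kΩ above the wiper and 16.38 kΩ below.
Lower segment in parallel with the load: 16.38 ‖ 39.2 = 11.55 kΩ.
Loaded-divider output: V_out = 19.7 × 0.3027 = 5.963 mV.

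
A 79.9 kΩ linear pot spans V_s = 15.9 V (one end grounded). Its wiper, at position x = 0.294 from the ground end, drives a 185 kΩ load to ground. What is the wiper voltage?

Split the track: R_lower = x·R_p = 23.49 kΩ, R_upper = (1−x)·R_p = 56.41 kΩ.
R_L loads the lower segment: effective lower R = 20.84 kΩ.
Then V_out = V_s · 20.84/(56.41 + 20.84) = 4.290 V.

V_out ≈ 4.29 V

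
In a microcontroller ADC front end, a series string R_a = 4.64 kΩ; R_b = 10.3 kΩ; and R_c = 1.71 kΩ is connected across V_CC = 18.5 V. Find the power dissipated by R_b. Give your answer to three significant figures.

P ≈ 12.7 mW

ΣR = 16.65 kΩ → I = 18.5/16.65 = 1.111 mA.
P = I²R = 1.235 × 10.3 = 12.72 mW.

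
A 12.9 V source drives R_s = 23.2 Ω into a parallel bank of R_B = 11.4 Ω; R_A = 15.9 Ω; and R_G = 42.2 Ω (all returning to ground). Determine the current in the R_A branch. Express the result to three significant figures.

Combine the parallel branches: R_p = (1/11.4 + 1/15.9 + 1/42.2)⁻¹ = 5.737 Ω.
Node voltage V_A = V_in · R_p/(R_s + R_p) = 12.9 × 0.1983 = 2.558 V.
Branch current I = V_A/R_A = 2.558/15.9 = 0.1608 A.

I ≈ 0.161 A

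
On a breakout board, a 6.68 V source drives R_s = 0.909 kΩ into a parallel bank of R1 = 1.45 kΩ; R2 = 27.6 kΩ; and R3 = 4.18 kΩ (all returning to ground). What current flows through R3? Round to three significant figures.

Combine the parallel branches: R_p = (1/1.45 + 1/27.6 + 1/4.18)⁻¹ = 1.036 kΩ.
V_A by voltage divider: V_A = 6.68 × 1.036/(0.909 + 1.036) = 3.558 V.
Branch current I = V_A/R3 = 3.558/4.18 = 0.8513 mA.
(Check via current divider: I_total = 3.434 mA; share G_k/ΣG = 0.2479 → same result.)

I ≈ 0.851 mA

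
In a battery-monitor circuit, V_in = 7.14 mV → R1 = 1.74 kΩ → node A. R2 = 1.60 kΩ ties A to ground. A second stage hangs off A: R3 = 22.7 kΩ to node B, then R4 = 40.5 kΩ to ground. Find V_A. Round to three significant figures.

V_A ≈ 3.38 mV

Node A sees R2 in parallel with the series input of stage 2, R3 + R4 = 63.20 kΩ.
R2 ‖ (R3+R4) = 1.560 kΩ.
First divider: V_A = V_in · 1.560/(1.74 + 1.560) = 3.376 mV.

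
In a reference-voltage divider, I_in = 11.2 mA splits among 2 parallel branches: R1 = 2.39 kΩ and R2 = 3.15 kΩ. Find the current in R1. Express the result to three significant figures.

I ≈ 6.37 mA

For two parallel branches, I_k = I_in · (other R)/(sum of R).
I(R1) = 11.2 × 3.15/(2.39 + 3.15) = 11.2 × 0.5686 = 6.368 mA.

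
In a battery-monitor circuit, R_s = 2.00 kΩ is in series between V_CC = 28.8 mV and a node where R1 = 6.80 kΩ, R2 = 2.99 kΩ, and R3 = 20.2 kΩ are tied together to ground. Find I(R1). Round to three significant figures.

Parallel bank: R_p = 1/(1/6.80 + 1/2.99 + 1/20.2) = 1.883 kΩ.
V_A by voltage divider: V_A = 28.8 × 1.883/(2.00 + 1.883) = 13.97 mV.
Branch current I = V_A/R1 = 13.97/6.80 = 2.054 µA.

I ≈ 2.05 µA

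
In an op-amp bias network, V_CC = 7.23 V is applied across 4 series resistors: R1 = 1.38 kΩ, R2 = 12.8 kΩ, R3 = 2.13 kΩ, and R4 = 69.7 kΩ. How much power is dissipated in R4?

P ≈ 0.493 mW

Series current I = V_CC/ΣR = 7.23/86.01 = 0.08406 mA.
P = I²R = 0.007066 × 69.7 = 0.4925 mW.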